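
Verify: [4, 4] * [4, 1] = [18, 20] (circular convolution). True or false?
Recompute circular convolution of [4, 4] and [4, 1]: y[0] = 4×4 + 4×1 = 20; y[1] = 4×1 + 4×4 = 20 → [20, 20]. Compare to given [18, 20]: they differ at index 0: given 18, correct 20, so answer: No

No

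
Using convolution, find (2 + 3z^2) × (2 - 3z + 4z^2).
Ascending coefficients: a = [2, 0, 3], b = [2, -3, 4]. c[0] = 2×2 = 4; c[1] = 2×-3 + 0×2 = -6; c[2] = 2×4 + 0×-3 + 3×2 = 14; c[3] = 0×4 + 3×-3 = -9; c[4] = 3×4 = 12. Result coefficients: [4, -6, 14, -9, 12] → 4 - 6z + 14z^2 - 9z^3 + 12z^4

4 - 6z + 14z^2 - 9z^3 + 12z^4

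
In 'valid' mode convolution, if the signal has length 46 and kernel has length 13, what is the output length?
'Valid' mode counts only positions where the kernel fully overlaps the signal: m - n + 1 = 46 - 13 + 1 = 34

34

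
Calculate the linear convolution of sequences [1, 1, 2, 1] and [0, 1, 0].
y[0] = 1×0 = 0; y[1] = 1×1 + 1×0 = 1; y[2] = 1×0 + 1×1 + 2×0 = 1; y[3] = 1×0 + 2×1 + 1×0 = 2; y[4] = 2×0 + 1×1 = 1; y[5] = 1×0 = 0

[0, 1, 1, 2, 1, 0]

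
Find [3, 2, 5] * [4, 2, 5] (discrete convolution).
y[0] = 3×4 = 12; y[1] = 3×2 + 2×4 = 14; y[2] = 3×5 + 2×2 + 5×4 = 39; y[3] = 2×5 + 5×2 = 20; y[4] = 5×5 = 25

[12, 14, 39, 20, 25]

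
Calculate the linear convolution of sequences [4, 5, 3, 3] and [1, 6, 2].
y[0] = 4×1 = 4; y[1] = 4×6 + 5×1 = 29; y[2] = 4×2 + 5×6 + 3×1 = 41; y[3] = 5×2 + 3×6 + 3×1 = 31; y[4] = 3×2 + 3×6 = 24; y[5] = 3×2 = 6

[4, 29, 41, 31, 24, 6]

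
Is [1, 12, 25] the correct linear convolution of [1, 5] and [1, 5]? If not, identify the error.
Recompute linear convolution of [1, 5] and [1, 5]: y[0] = 1×1 = 1; y[1] = 1×5 + 5×1 = 10; y[2] = 5×5 = 25 → [1, 10, 25]. Compare to given [1, 12, 25]: they differ at index 1: given 12, correct 10, so answer: No

No. Error at index 1: given 12, correct 10.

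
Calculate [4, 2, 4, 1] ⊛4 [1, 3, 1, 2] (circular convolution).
Use y[k] = Σ_j f[j]·g[(k-j) mod 4]. y[0] = 4×1 + 2×2 + 4×1 + 1×3 = 15; y[1] = 4×3 + 2×1 + 4×2 + 1×1 = 23; y[2] = 4×1 + 2×3 + 4×1 + 1×2 = 16; y[3] = 4×2 + 2×1 + 4×3 + 1×1 = 23. Result: [15, 23, 16, 23]

[15, 23, 16, 23]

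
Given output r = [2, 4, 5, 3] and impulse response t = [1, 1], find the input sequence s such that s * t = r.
Deconvolve r=[2, 4, 5, 3] by t=[1, 1]. Since t[0]=1, solve forward: s[0] = r[0] / 1 = 2; s[1] = (r[1] - 2×1) / 1 = 2; s[2] = (r[2] - 2×1) / 1 = 3. So s = [2, 2, 3]. Check by forward convolution: r[0] = 2×1 = 2; r[1] = 2×1 + 2×1 = 4; r[2] = 2×1 + 3×1 = 5; r[3] = 3×1 = 3

[2, 2, 3]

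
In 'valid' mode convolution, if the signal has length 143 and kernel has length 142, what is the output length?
'Valid' mode counts only positions where the kernel fully overlaps the signal: m - n + 1 = 143 - 142 + 1 = 2

2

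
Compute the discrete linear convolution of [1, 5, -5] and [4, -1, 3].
y[0] = 1×4 = 4; y[1] = 1×-1 + 5×4 = 19; y[2] = 1×3 + 5×-1 + -5×4 = -22; y[3] = 5×3 + -5×-1 = 20; y[4] = -5×3 = -15

[4, 19, -22, 20, -15]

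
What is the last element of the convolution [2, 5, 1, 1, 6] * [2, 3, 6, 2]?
Use y[k] = Σ_i a[i]·b[k-i] at k=7. y[7] = 6×2 = 12

12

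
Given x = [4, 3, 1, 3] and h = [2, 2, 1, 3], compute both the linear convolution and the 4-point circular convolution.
Linear: y_lin[0] = 4×2 = 8; y_lin[1] = 4×2 + 3×2 = 14; y_lin[2] = 4×1 + 3×2 + 1×2 = 12; y_lin[3] = 4×3 + 3×1 + 1×2 + 3×2 = 23; y_lin[4] = 3×3 + 1×1 + 3×2 = 16; y_lin[5] = 1×3 + 3×1 = 6; y_lin[6] = 3×3 = 9 → [8, 14, 12, 23, 16, 6, 9]. Circular (length 4): y[0] = 4×2 + 3×3 + 1×1 + 3×2 = 24; y[1] = 4×2 + 3×2 + 1×3 + 3×1 = 20; y[2] = 4×1 + 3×2 + 1×2 + 3×3 = 21; y[3] = 4×3 + 3×1 + 1×2 + 3×2 = 23 → [24, 20, 21, 23]

Linear: [8, 14, 12, 23, 16, 6, 9], Circular: [24, 20, 21, 23]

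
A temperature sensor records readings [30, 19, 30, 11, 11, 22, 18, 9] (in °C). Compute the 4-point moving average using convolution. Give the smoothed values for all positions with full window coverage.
4-point moving average kernel = [1, 1, 1, 1]. Apply in 'valid' mode (full window coverage): avg[0] = (30 + 19 + 30 + 11) / 4 = 22.5; avg[1] = (19 + 30 + 11 + 11) / 4 = 17.75; avg[2] = (30 + 11 + 11 + 22) / 4 = 18.5; avg[3] = (11 + 11 + 22 + 18) / 4 = 15.5; avg[4] = (11 + 22 + 18 + 9) / 4 = 15.0. Smoothed values: [22.5, 17.75, 18.5, 15.5, 15.0]

[22.5, 17.75, 18.5, 15.5, 15.0]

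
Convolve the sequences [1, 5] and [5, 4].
y[0] = 1×5 = 5; y[1] = 1×4 + 5×5 = 29; y[2] = 5×4 = 20

[5, 29, 20]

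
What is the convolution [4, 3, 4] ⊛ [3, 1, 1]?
y[0] = 4×3 = 12; y[1] = 4×1 + 3×3 = 13; y[2] = 4×1 + 3×1 + 4×3 = 19; y[3] = 3×1 + 4×1 = 7; y[4] = 4×1 = 4

[12, 13, 19, 7, 4]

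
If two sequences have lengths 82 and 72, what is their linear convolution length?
Linear/full convolution length: m + n - 1 = 82 + 72 - 1 = 153

153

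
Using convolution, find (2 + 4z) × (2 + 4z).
Ascending coefficients: a = [2, 4], b = [2, 4]. c[0] = 2×2 = 4; c[1] = 2×4 + 4×2 = 16; c[2] = 4×4 = 16. Result coefficients: [4, 16, 16] → 4 + 16z + 16z^2

4 + 16z + 16z^2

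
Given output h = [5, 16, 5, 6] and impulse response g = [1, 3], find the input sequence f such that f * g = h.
Deconvolve h=[5, 16, 5, 6] by g=[1, 3]. Since g[0]=1, solve forward: f[0] = h[0] / 1 = 5; f[1] = (h[1] - 5×3) / 1 = 1; f[2] = (h[2] - 1×3) / 1 = 2. So f = [5, 1, 2]. Check by forward convolution: h[0] = 5×1 = 5; h[1] = 5×3 + 1×1 = 16; h[2] = 1×3 + 2×1 = 5; h[3] = 2×3 = 6

[5, 1, 2]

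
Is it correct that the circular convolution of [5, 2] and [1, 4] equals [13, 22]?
Recompute circular convolution of [5, 2] and [1, 4]: y[0] = 5×1 + 2×4 = 13; y[1] = 5×4 + 2×1 = 22 → [13, 22]. Given [13, 22] matches, so answer: Yes

Yes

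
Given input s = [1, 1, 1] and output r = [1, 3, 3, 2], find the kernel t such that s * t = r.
Output length 4 = len(s) + len(t) - 1 ⇒ len(t) = 2. Solve t forward using t[k] = (r[k] - Σ_{i≥1} s[i]·t[k-i]) / s[0]: t[0] = r[0] / s[0] = 1 / 1 = 1; t[1] = (r[1] - 1×1) / s[0] = (3 - 1×1) / 1 = 2. So t = [1, 2]. Forward-check [1, 1, 1] * [1, 2]: r[0] = 1×1 = 1; r[1] = 1×2 + 1×1 = 3; r[2] = 1×2 + 1×1 = 3; r[3] = 1×2 = 2 → [1, 3, 3, 2] ✓

[1, 2]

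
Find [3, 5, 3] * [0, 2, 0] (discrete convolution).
y[0] = 3×0 = 0; y[1] = 3×2 + 5×0 = 6; y[2] = 3×0 + 5×2 + 3×0 = 10; y[3] = 5×0 + 3×2 = 6; y[4] = 3×0 = 0

[0, 6, 10, 6, 0]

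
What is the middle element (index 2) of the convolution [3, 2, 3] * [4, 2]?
Use y[k] = Σ_i a[i]·b[k-i] at k=2. y[2] = 2×2 + 3×4 = 16

16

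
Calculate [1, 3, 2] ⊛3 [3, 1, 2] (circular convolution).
Use y[k] = Σ_j x[j]·h[(k-j) mod 3]. y[0] = 1×3 + 3×2 + 2×1 = 11; y[1] = 1×1 + 3×3 + 2×2 = 14; y[2] = 1×2 + 3×1 + 2×3 = 11. Result: [11, 14, 11]

[11, 14, 11]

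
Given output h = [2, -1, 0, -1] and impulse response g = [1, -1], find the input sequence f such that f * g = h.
Deconvolve h=[2, -1, 0, -1] by g=[1, -1]. Since g[0]=1, solve forward: f[0] = h[0] / 1 = 2; f[1] = (h[1] - 2×-1) / 1 = 1; f[2] = (h[2] - 1×-1) / 1 = 1. So f = [2, 1, 1]. Check by forward convolution: h[0] = 2×1 = 2; h[1] = 2×-1 + 1×1 = -1; h[2] = 1×-1 + 1×1 = 0; h[3] = 1×-1 = -1

[2, 1, 1]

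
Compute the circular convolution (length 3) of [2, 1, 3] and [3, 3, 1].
Use y[k] = Σ_j s[j]·t[(k-j) mod 3]. y[0] = 2×3 + 1×1 + 3×3 = 16; y[1] = 2×3 + 1×3 + 3×1 = 12; y[2] = 2×1 + 1×3 + 3×3 = 14. Result: [16, 12, 14]

[16, 12, 14]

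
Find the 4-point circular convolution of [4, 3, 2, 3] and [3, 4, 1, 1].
Use y[k] = Σ_j f[j]·g[(k-j) mod 4]. y[0] = 4×3 + 3×1 + 2×1 + 3×4 = 29; y[1] = 4×4 + 3×3 + 2×1 + 3×1 = 30; y[2] = 4×1 + 3×4 + 2×3 + 3×1 = 25; y[3] = 4×1 + 3×1 + 2×4 + 3×3 = 24. Result: [29, 30, 25, 24]

[29, 30, 25, 24]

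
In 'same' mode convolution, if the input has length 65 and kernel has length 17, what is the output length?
'Same' mode returns an output with the same length as the input: 65

65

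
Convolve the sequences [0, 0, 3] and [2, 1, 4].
y[0] = 0×2 = 0; y[1] = 0×1 + 0×2 = 0; y[2] = 0×4 + 0×1 + 3×2 = 6; y[3] = 0×4 + 3×1 = 3; y[4] = 3×4 = 12

[0, 0, 6, 3, 12]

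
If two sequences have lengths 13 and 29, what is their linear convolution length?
Linear/full convolution length: m + n - 1 = 13 + 29 - 1 = 41

41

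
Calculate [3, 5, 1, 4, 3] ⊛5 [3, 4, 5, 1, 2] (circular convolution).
Use y[k] = Σ_j a[j]·b[(k-j) mod 5]. y[0] = 3×3 + 5×2 + 1×1 + 4×5 + 3×4 = 52; y[1] = 3×4 + 5×3 + 1×2 + 4×1 + 3×5 = 48; y[2] = 3×5 + 5×4 + 1×3 + 4×2 + 3×1 = 49; y[3] = 3×1 + 5×5 + 1×4 + 4×3 + 3×2 = 50; y[4] = 3×2 + 5×1 + 1×5 + 4×4 + 3×3 = 41. Result: [52, 48, 49, 50, 41]

[52, 48, 49, 50, 41]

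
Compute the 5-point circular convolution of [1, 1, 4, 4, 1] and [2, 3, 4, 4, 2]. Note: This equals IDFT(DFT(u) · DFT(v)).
Either evaluate y[k] = Σ_j u[j]·v[(k-j) mod 5] directly, or use IDFT(DFT(u) · DFT(v)). y[0] = 1×2 + 1×2 + 4×4 + 4×4 + 1×3 = 39; y[1] = 1×3 + 1×2 + 4×2 + 4×4 + 1×4 = 33; y[2] = 1×4 + 1×3 + 4×2 + 4×2 + 1×4 = 27; y[3] = 1×4 + 1×4 + 4×3 + 4×2 + 1×2 = 30; y[4] = 1×2 + 1×4 + 4×4 + 4×3 + 1×2 = 36. Result: [39, 33, 27, 30, 36]

[39, 33, 27, 30, 36]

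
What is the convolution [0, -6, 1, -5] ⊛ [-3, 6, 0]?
y[0] = 0×-3 = 0; y[1] = 0×6 + -6×-3 = 18; y[2] = 0×0 + -6×6 + 1×-3 = -39; y[3] = -6×0 + 1×6 + -5×-3 = 21; y[4] = 1×0 + -5×6 = -30; y[5] = -5×0 = 0

[0, 18, -39, 21, -30, 0]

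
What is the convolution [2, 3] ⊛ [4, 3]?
y[0] = 2×4 = 8; y[1] = 2×3 + 3×4 = 18; y[2] = 3×3 = 9

[8, 18, 9]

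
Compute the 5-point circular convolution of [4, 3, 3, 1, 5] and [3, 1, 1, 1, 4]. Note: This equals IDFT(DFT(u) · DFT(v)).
Either evaluate y[k] = Σ_j u[j]·v[(k-j) mod 5] directly, or use IDFT(DFT(u) · DFT(v)). y[0] = 4×3 + 3×4 + 3×1 + 1×1 + 5×1 = 33; y[1] = 4×1 + 3×3 + 3×4 + 1×1 + 5×1 = 31; y[2] = 4×1 + 3×1 + 3×3 + 1×4 + 5×1 = 25; y[3] = 4×1 + 3×1 + 3×1 + 1×3 + 5×4 = 33; y[4] = 4×4 + 3×1 + 3×1 + 1×1 + 5×3 = 38. Result: [33, 31, 25, 33, 38]

[33, 31, 25, 33, 38]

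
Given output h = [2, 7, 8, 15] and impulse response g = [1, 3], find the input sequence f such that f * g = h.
Deconvolve h=[2, 7, 8, 15] by g=[1, 3]. Since g[0]=1, solve forward: f[0] = h[0] / 1 = 2; f[1] = (h[1] - 2×3) / 1 = 1; f[2] = (h[2] - 1×3) / 1 = 5. So f = [2, 1, 5]. Check by forward convolution: h[0] = 2×1 = 2; h[1] = 2×3 + 1×1 = 7; h[2] = 1×3 + 5×1 = 8; h[3] = 5×3 = 15

[2, 1, 5]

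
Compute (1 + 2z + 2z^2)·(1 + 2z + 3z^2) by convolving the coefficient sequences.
Ascending coefficients: a = [1, 2, 2], b = [1, 2, 3]. c[0] = 1×1 = 1; c[1] = 1×2 + 2×1 = 4; c[2] = 1×3 + 2×2 + 2×1 = 9; c[3] = 2×3 + 2×2 = 10; c[4] = 2×3 = 6. Result coefficients: [1, 4, 9, 10, 6] → 1 + 4z + 9z^2 + 10z^3 + 6z^4

1 + 4z + 9z^2 + 10z^3 + 6z^4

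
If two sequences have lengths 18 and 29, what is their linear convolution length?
Linear/full convolution length: m + n - 1 = 18 + 29 - 1 = 46

46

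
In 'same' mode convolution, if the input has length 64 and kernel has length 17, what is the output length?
'Same' mode returns an output with the same length as the input: 64

64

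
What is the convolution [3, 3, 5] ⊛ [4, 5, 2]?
y[0] = 3×4 = 12; y[1] = 3×5 + 3×4 = 27; y[2] = 3×2 + 3×5 + 5×4 = 41; y[3] = 3×2 + 5×5 = 31; y[4] = 5×2 = 10

[12, 27, 41, 31, 10]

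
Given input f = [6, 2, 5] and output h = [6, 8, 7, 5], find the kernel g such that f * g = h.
Output length 4 = len(f) + len(g) - 1 ⇒ len(g) = 2. Solve g forward using g[k] = (h[k] - Σ_{i≥1} f[i]·g[k-i]) / f[0]: g[0] = h[0] / f[0] = 6 / 6 = 1; g[1] = (h[1] - 2×1) / f[0] = (8 - 2×1) / 6 = 1. So g = [1, 1]. Forward-check [6, 2, 5] * [1, 1]: h[0] = 6×1 = 6; h[1] = 6×1 + 2×1 = 8; h[2] = 2×1 + 5×1 = 7; h[3] = 5×1 = 5 → [6, 8, 7, 5] ✓

[1, 1]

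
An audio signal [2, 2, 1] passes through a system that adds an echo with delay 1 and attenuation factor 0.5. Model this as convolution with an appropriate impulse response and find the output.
Direct-path + delayed-attenuated-path model → impulse response h = [1, 0.5] (1 at lag 0, 0.5 at lag 1). Output y[n] = x[n] + 0.5·x[n - 1] (with x[n] = 0 outside 0..2): y[0] = 2 + 0.5×0 = 2; y[1] = 2 + 0.5×2 = 3.0; y[2] = 1 + 0.5×2 = 2.0; y[3] = 0 + 0.5×1 = 0.5. So y = [2, 3.0, 2.0, 0.5]

[2, 3.0, 2.0, 0.5]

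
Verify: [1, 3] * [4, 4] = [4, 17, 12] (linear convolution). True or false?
Recompute linear convolution of [1, 3] and [4, 4]: y[0] = 1×4 = 4; y[1] = 1×4 + 3×4 = 16; y[2] = 3×4 = 12 → [4, 16, 12]. Compare to given [4, 17, 12]: they differ at index 1: given 17, correct 16, so answer: No

No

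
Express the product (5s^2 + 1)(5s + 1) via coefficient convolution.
Ascending coefficients: a = [1, 0, 5], b = [1, 5]. c[0] = 1×1 = 1; c[1] = 1×5 + 0×1 = 5; c[2] = 0×5 + 5×1 = 5; c[3] = 5×5 = 25. Result coefficients: [1, 5, 5, 25] → 25s^3 + 5s^2 + 5s + 1

25s^3 + 5s^2 + 5s + 1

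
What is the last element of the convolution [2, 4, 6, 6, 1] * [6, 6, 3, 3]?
Use y[k] = Σ_i a[i]·b[k-i] at k=7. y[7] = 1×3 = 3

3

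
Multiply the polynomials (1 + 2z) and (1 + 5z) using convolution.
Ascending coefficients: a = [1, 2], b = [1, 5]. c[0] = 1×1 = 1; c[1] = 1×5 + 2×1 = 7; c[2] = 2×5 = 10. Result coefficients: [1, 7, 10] → 1 + 7z + 10z^2

1 + 7z + 10z^2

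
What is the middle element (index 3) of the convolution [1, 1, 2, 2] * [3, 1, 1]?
Use y[k] = Σ_i a[i]·b[k-i] at k=3. y[3] = 1×1 + 2×1 + 2×3 = 9

9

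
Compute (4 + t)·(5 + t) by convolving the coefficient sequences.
Ascending coefficients: a = [4, 1], b = [5, 1]. c[0] = 4×5 = 20; c[1] = 4×1 + 1×5 = 9; c[2] = 1×1 = 1. Result coefficients: [20, 9, 1] → 20 + 9t + t^2

20 + 9t + t^2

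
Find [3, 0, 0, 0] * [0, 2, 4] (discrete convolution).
y[0] = 3×0 = 0; y[1] = 3×2 + 0×0 = 6; y[2] = 3×4 + 0×2 + 0×0 = 12; y[3] = 0×4 + 0×2 + 0×0 = 0; y[4] = 0×4 + 0×2 = 0; y[5] = 0×4 = 0

[0, 6, 12, 0, 0, 0]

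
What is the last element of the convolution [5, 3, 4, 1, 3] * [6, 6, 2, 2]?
Use y[k] = Σ_i a[i]·b[k-i] at k=7. y[7] = 3×2 = 6

6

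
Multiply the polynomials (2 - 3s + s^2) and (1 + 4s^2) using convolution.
Ascending coefficients: a = [2, -3, 1], b = [1, 0, 4]. c[0] = 2×1 = 2; c[1] = 2×0 + -3×1 = -3; c[2] = 2×4 + -3×0 + 1×1 = 9; c[3] = -3×4 + 1×0 = -12; c[4] = 1×4 = 4. Result coefficients: [2, -3, 9, -12, 4] → 2 - 3s + 9s^2 - 12s^3 + 4s^4

2 - 3s + 9s^2 - 12s^3 + 4s^4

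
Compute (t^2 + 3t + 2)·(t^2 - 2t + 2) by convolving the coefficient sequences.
Ascending coefficients: a = [2, 3, 1], b = [2, -2, 1]. c[0] = 2×2 = 4; c[1] = 2×-2 + 3×2 = 2; c[2] = 2×1 + 3×-2 + 1×2 = -2; c[3] = 3×1 + 1×-2 = 1; c[4] = 1×1 = 1. Result coefficients: [4, 2, -2, 1, 1] → t^4 + t^3 - 2t^2 + 2t + 4

t^4 + t^3 - 2t^2 + 2t + 4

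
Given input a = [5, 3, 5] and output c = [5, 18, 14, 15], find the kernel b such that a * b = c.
Output length 4 = len(a) + len(b) - 1 ⇒ len(b) = 2. Solve b forward using b[k] = (c[k] - Σ_{i≥1} a[i]·b[k-i]) / a[0]: b[0] = c[0] / a[0] = 5 / 5 = 1; b[1] = (c[1] - 3×1) / a[0] = (18 - 3×1) / 5 = 3. So b = [1, 3]. Forward-check [5, 3, 5] * [1, 3]: c[0] = 5×1 = 5; c[1] = 5×3 + 3×1 = 18; c[2] = 3×3 + 5×1 = 14; c[3] = 5×3 = 15 → [5, 18, 14, 15] ✓

[1, 3]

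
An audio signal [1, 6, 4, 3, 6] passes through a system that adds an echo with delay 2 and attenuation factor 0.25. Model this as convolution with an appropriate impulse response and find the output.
Direct-path + delayed-attenuated-path model → impulse response h = [1, 0, 0.25] (1 at lag 0, 0.25 at lag 2). Output y[n] = x[n] + 0.25·x[n - 2] (with x[n] = 0 outside 0..4): y[0] = 1 + 0.25×0 = 1; y[1] = 6 + 0.25×0 = 6; y[2] = 4 + 0.25×1 = 4.25; y[3] = 3 + 0.25×6 = 4.5; y[4] = 6 + 0.25×4 = 7.0; y[5] = 0 + 0.25×3 = 0.75; y[6] = 0 + 0.25×6 = 1.5. So y = [1, 6, 4.25, 4.5, 7.0, 0.75, 1.5]

[1, 6, 4.25, 4.5, 7.0, 0.75, 1.5]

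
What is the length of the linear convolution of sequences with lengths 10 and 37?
Linear/full convolution length: m + n - 1 = 10 + 37 - 1 = 46

46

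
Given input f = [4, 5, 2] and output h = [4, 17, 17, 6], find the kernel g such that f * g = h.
Output length 4 = len(f) + len(g) - 1 ⇒ len(g) = 2. Solve g forward using g[k] = (h[k] - Σ_{i≥1} f[i]·g[k-i]) / f[0]: g[0] = h[0] / f[0] = 4 / 4 = 1; g[1] = (h[1] - 5×1) / f[0] = (17 - 5×1) / 4 = 3. So g = [1, 3]. Forward-check [4, 5, 2] * [1, 3]: h[0] = 4×1 = 4; h[1] = 4×3 + 5×1 = 17; h[2] = 5×3 + 2×1 = 17; h[3] = 2×3 = 6 → [4, 17, 17, 6] ✓

[1, 3]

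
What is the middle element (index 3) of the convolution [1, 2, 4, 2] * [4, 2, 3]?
Use y[k] = Σ_i a[i]·b[k-i] at k=3. y[3] = 2×3 + 4×2 + 2×4 = 22

22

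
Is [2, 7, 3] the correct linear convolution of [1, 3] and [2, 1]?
Recompute linear convolution of [1, 3] and [2, 1]: y[0] = 1×2 = 2; y[1] = 1×1 + 3×2 = 7; y[2] = 3×1 = 3 → [2, 7, 3]. Given [2, 7, 3] matches, so answer: Yes

Yes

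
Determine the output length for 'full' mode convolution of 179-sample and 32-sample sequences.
Linear/full convolution length: m + n - 1 = 179 + 32 - 1 = 210

210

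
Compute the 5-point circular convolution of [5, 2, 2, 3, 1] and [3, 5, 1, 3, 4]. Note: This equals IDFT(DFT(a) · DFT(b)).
Either evaluate y[k] = Σ_j a[j]·b[(k-j) mod 5] directly, or use IDFT(DFT(a) · DFT(b)). y[0] = 5×3 + 2×4 + 2×3 + 3×1 + 1×5 = 37; y[1] = 5×5 + 2×3 + 2×4 + 3×3 + 1×1 = 49; y[2] = 5×1 + 2×5 + 2×3 + 3×4 + 1×3 = 36; y[3] = 5×3 + 2×1 + 2×5 + 3×3 + 1×4 = 40; y[4] = 5×4 + 2×3 + 2×1 + 3×5 + 1×3 = 46. Result: [37, 49, 36, 40, 46]

[37, 49, 36, 40, 46]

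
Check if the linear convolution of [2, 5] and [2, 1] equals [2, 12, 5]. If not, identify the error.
Recompute linear convolution of [2, 5] and [2, 1]: y[0] = 2×2 = 4; y[1] = 2×1 + 5×2 = 12; y[2] = 5×1 = 5 → [4, 12, 5]. Compare to given [2, 12, 5]: they differ at index 0: given 2, correct 4, so answer: No

No. Error at index 0: given 2, correct 4.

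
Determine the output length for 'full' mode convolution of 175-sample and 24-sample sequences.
Linear/full convolution length: m + n - 1 = 175 + 24 - 1 = 198

198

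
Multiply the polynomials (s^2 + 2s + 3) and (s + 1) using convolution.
Ascending coefficients: a = [3, 2, 1], b = [1, 1]. c[0] = 3×1 = 3; c[1] = 3×1 + 2×1 = 5; c[2] = 2×1 + 1×1 = 3; c[3] = 1×1 = 1. Result coefficients: [3, 5, 3, 1] → s^3 + 3s^2 + 5s + 3

s^3 + 3s^2 + 5s + 3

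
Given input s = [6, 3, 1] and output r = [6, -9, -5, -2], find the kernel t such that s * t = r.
Output length 4 = len(s) + len(t) - 1 ⇒ len(t) = 2. Solve t forward using t[k] = (r[k] - Σ_{i≥1} s[i]·t[k-i]) / s[0]: t[0] = r[0] / s[0] = 6 / 6 = 1; t[1] = (r[1] - 3×1) / s[0] = (-9 - 3×1) / 6 = -2. So t = [1, -2]. Forward-check [6, 3, 1] * [1, -2]: r[0] = 6×1 = 6; r[1] = 6×-2 + 3×1 = -9; r[2] = 3×-2 + 1×1 = -5; r[3] = 1×-2 = -2 → [6, -9, -5, -2] ✓

[1, -2]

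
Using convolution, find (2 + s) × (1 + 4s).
Ascending coefficients: a = [2, 1], b = [1, 4]. c[0] = 2×1 = 2; c[1] = 2×4 + 1×1 = 9; c[2] = 1×4 = 4. Result coefficients: [2, 9, 4] → 2 + 9s + 4s^2

2 + 9s + 4s^2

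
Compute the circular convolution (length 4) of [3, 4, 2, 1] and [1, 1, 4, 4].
Use y[k] = Σ_j s[j]·t[(k-j) mod 4]. y[0] = 3×1 + 4×4 + 2×4 + 1×1 = 28; y[1] = 3×1 + 4×1 + 2×4 + 1×4 = 19; y[2] = 3×4 + 4×1 + 2×1 + 1×4 = 22; y[3] = 3×4 + 4×4 + 2×1 + 1×1 = 31. Result: [28, 19, 22, 31]

[28, 19, 22, 31]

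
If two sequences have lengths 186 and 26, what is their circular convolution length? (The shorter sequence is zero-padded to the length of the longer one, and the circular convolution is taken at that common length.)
Circular convolution (zero-padding the shorter input) has length max(m, n) = max(186, 26) = 186

186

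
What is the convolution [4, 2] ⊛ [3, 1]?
y[0] = 4×3 = 12; y[1] = 4×1 + 2×3 = 10; y[2] = 2×1 = 2

[12, 10, 2]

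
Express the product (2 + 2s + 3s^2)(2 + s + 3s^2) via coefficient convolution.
Ascending coefficients: a = [2, 2, 3], b = [2, 1, 3]. c[0] = 2×2 = 4; c[1] = 2×1 + 2×2 = 6; c[2] = 2×3 + 2×1 + 3×2 = 14; c[3] = 2×3 + 3×1 = 9; c[4] = 3×3 = 9. Result coefficients: [4, 6, 14, 9, 9] → 4 + 6s + 14s^2 + 9s^3 + 9s^4

4 + 6s + 14s^2 + 9s^3 + 9s^4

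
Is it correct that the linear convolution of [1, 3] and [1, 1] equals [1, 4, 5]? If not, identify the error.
Recompute linear convolution of [1, 3] and [1, 1]: y[0] = 1×1 = 1; y[1] = 1×1 + 3×1 = 4; y[2] = 3×1 = 3 → [1, 4, 3]. Compare to given [1, 4, 5]: they differ at index 2: given 5, correct 3, so answer: No

No. Error at index 2: given 5, correct 3.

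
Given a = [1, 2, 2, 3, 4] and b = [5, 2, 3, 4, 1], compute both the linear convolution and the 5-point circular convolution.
Linear: y_lin[0] = 1×5 = 5; y_lin[1] = 1×2 + 2×5 = 12; y_lin[2] = 1×3 + 2×2 + 2×5 = 17; y_lin[3] = 1×4 + 2×3 + 2×2 + 3×5 = 29; y_lin[4] = 1×1 + 2×4 + 2×3 + 3×2 + 4×5 = 41; y_lin[5] = 2×1 + 2×4 + 3×3 + 4×2 = 27; y_lin[6] = 2×1 + 3×4 + 4×3 = 26; y_lin[7] = 3×1 + 4×4 = 19; y_lin[8] = 4×1 = 4 → [5, 12, 17, 29, 41, 27, 26, 19, 4]. Circular (length 5): y[0] = 1×5 + 2×1 + 2×4 + 3×3 + 4×2 = 32; y[1] = 1×2 + 2×5 + 2×1 + 3×4 + 4×3 = 38; y[2] = 1×3 + 2×2 + 2×5 + 3×1 + 4×4 = 36; y[3] = 1×4 + 2×3 + 2×2 + 3×5 + 4×1 = 33; y[4] = 1×1 + 2×4 + 2×3 + 3×2 + 4×5 = 41 → [32, 38, 36, 33, 41]

Linear: [5, 12, 17, 29, 41, 27, 26, 19, 4], Circular: [32, 38, 36, 33, 41]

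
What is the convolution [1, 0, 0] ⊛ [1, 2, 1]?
y[0] = 1×1 = 1; y[1] = 1×2 + 0×1 = 2; y[2] = 1×1 + 0×2 + 0×1 = 1; y[3] = 0×1 + 0×2 = 0; y[4] = 0×1 = 0

[1, 2, 1, 0, 0]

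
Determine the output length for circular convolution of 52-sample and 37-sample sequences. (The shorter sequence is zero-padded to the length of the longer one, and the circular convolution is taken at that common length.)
Circular convolution (zero-padding the shorter input) has length max(m, n) = max(52, 37) = 52

52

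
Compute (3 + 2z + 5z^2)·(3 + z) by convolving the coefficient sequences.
Ascending coefficients: a = [3, 2, 5], b = [3, 1]. c[0] = 3×3 = 9; c[1] = 3×1 + 2×3 = 9; c[2] = 2×1 + 5×3 = 17; c[3] = 5×1 = 5. Result coefficients: [9, 9, 17, 5] → 9 + 9z + 17z^2 + 5z^3

9 + 9z + 17z^2 + 5z^3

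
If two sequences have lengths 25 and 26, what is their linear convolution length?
Linear/full convolution length: m + n - 1 = 25 + 26 - 1 = 50

50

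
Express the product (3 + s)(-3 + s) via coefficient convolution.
Ascending coefficients: a = [3, 1], b = [-3, 1]. c[0] = 3×-3 = -9; c[1] = 3×1 + 1×-3 = 0; c[2] = 1×1 = 1. Result coefficients: [-9, 0, 1] → -9 + s^2

-9 + s^2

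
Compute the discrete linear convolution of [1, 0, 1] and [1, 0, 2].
y[0] = 1×1 = 1; y[1] = 1×0 + 0×1 = 0; y[2] = 1×2 + 0×0 + 1×1 = 3; y[3] = 0×2 + 1×0 = 0; y[4] = 1×2 = 2

[1, 0, 3, 0, 2]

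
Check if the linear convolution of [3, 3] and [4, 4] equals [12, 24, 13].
Recompute linear convolution of [3, 3] and [4, 4]: y[0] = 3×4 = 12; y[1] = 3×4 + 3×4 = 24; y[2] = 3×4 = 12 → [12, 24, 12]. Compare to given [12, 24, 13]: they differ at index 2: given 13, correct 12, so answer: No

No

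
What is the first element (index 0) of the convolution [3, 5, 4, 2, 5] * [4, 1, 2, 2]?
Use y[k] = Σ_i a[i]·b[k-i] at k=0. y[0] = 3×4 = 12

12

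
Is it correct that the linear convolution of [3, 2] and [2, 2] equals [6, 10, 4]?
Recompute linear convolution of [3, 2] and [2, 2]: y[0] = 3×2 = 6; y[1] = 3×2 + 2×2 = 10; y[2] = 2×2 = 4 → [6, 10, 4]. Given [6, 10, 4] matches, so answer: Yes

Yes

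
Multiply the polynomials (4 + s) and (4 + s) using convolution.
Ascending coefficients: a = [4, 1], b = [4, 1]. c[0] = 4×4 = 16; c[1] = 4×1 + 1×4 = 8; c[2] = 1×1 = 1. Result coefficients: [16, 8, 1] → 16 + 8s + s^2

16 + 8s + s^2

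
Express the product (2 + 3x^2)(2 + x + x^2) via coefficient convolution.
Ascending coefficients: a = [2, 0, 3], b = [2, 1, 1]. c[0] = 2×2 = 4; c[1] = 2×1 + 0×2 = 2; c[2] = 2×1 + 0×1 + 3×2 = 8; c[3] = 0×1 + 3×1 = 3; c[4] = 3×1 = 3. Result coefficients: [4, 2, 8, 3, 3] → 4 + 2x + 8x^2 + 3x^3 + 3x^4

4 + 2x + 8x^2 + 3x^3 + 3x^4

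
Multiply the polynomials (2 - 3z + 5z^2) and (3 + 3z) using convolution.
Ascending coefficients: a = [2, -3, 5], b = [3, 3]. c[0] = 2×3 = 6; c[1] = 2×3 + -3×3 = -3; c[2] = -3×3 + 5×3 = 6; c[3] = 5×3 = 15. Result coefficients: [6, -3, 6, 15] → 6 - 3z + 6z^2 + 15z^3

6 - 3z + 6z^2 + 15z^3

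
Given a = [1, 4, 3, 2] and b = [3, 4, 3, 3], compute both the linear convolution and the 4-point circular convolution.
Linear: y_lin[0] = 1×3 = 3; y_lin[1] = 1×4 + 4×3 = 16; y_lin[2] = 1×3 + 4×4 + 3×3 = 28; y_lin[3] = 1×3 + 4×3 + 3×4 + 2×3 = 33; y_lin[4] = 4×3 + 3×3 + 2×4 = 29; y_lin[5] = 3×3 + 2×3 = 15; y_lin[6] = 2×3 = 6 → [3, 16, 28, 33, 29, 15, 6]. Circular (length 4): y[0] = 1×3 + 4×3 + 3×3 + 2×4 = 32; y[1] = 1×4 + 4×3 + 3×3 + 2×3 = 31; y[2] = 1×3 + 4×4 + 3×3 + 2×3 = 34; y[3] = 1×3 + 4×3 + 3×4 + 2×3 = 33 → [32, 31, 34, 33]

Linear: [3, 16, 28, 33, 29, 15, 6], Circular: [32, 31, 34, 33]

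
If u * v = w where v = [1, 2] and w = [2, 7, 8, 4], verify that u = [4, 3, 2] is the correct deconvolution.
Forward-compute [4, 3, 2] * [1, 2]: w[0] = 4×1 = 4; w[1] = 4×2 + 3×1 = 11; w[2] = 3×2 + 2×1 = 8; w[3] = 2×2 = 4 → [4, 11, 8, 4]. Does not match given w = [2, 7, 8, 4].

Not verified. [4, 3, 2] * [1, 2] = [4, 11, 8, 4], which differs from [2, 7, 8, 4] at index 0.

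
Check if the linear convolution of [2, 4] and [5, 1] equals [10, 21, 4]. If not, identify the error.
Recompute linear convolution of [2, 4] and [5, 1]: y[0] = 2×5 = 10; y[1] = 2×1 + 4×5 = 22; y[2] = 4×1 = 4 → [10, 22, 4]. Compare to given [10, 21, 4]: they differ at index 1: given 21, correct 22, so answer: No

No. Error at index 1: given 21, correct 22.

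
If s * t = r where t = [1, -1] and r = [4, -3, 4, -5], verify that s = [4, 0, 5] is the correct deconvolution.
Forward-compute [4, 0, 5] * [1, -1]: r[0] = 4×1 = 4; r[1] = 4×-1 + 0×1 = -4; r[2] = 0×-1 + 5×1 = 5; r[3] = 5×-1 = -5 → [4, -4, 5, -5]. Does not match given r = [4, -3, 4, -5].

Not verified. [4, 0, 5] * [1, -1] = [4, -4, 5, -5], which differs from [4, -3, 4, -5] at index 1.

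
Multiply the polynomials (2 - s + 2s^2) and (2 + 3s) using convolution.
Ascending coefficients: a = [2, -1, 2], b = [2, 3]. c[0] = 2×2 = 4; c[1] = 2×3 + -1×2 = 4; c[2] = -1×3 + 2×2 = 1; c[3] = 2×3 = 6. Result coefficients: [4, 4, 1, 6] → 4 + 4s + s^2 + 6s^3

4 + 4s + s^2 + 6s^3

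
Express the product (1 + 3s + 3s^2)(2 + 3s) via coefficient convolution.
Ascending coefficients: a = [1, 3, 3], b = [2, 3]. c[0] = 1×2 = 2; c[1] = 1×3 + 3×2 = 9; c[2] = 3×3 + 3×2 = 15; c[3] = 3×3 = 9. Result coefficients: [2, 9, 15, 9] → 2 + 9s + 15s^2 + 9s^3

2 + 9s + 15s^2 + 9s^3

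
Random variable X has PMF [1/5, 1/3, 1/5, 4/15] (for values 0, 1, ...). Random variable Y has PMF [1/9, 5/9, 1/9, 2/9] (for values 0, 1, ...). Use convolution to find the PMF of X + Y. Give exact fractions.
P(X+Y=k) = Σ_i P(X=i)·P(Y=k-i) — a convolution of [1/5, 1/3, 1/5, 4/15] and [1/9, 5/9, 1/9, 2/9]. P(X+Y=0) = (1/5)×(1/9) = 1/45; P(X+Y=1) = (1/5)×(5/9) + (1/3)×(1/9) = 1/9 + 1/27 = 4/27; P(X+Y=2) = (1/5)×(1/9) + (1/3)×(5/9) + (1/5)×(1/9) = 1/45 + 5/27 + 1/45 = 31/135; P(X+Y=3) = (1/5)×(2/9) + (1/3)×(1/9) + (1/5)×(5/9) + (4/15)×(1/9) = 2/45 + 1/27 + 1/9 + 4/135 = 2/9; P(X+Y=4) = (1/3)×(2/9) + (1/5)×(1/9) + (4/15)×(5/9) = 2/27 + 1/45 + 4/27 = 11/45; P(X+Y=5) = (1/5)×(2/9) + (4/15)×(1/9) = 2/45 + 4/135 = 2/27; P(X+Y=6) = (4/15)×(2/9) = 8/135. PMF: [1/45, 4/27, 31/135, 2/9, 11/45, 2/27, 8/135] (sums to 1 ✓)

[1/45, 4/27, 31/135, 2/9, 11/45, 2/27, 8/135]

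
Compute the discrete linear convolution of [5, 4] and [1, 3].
y[0] = 5×1 = 5; y[1] = 5×3 + 4×1 = 19; y[2] = 4×3 = 12

[5, 19, 12]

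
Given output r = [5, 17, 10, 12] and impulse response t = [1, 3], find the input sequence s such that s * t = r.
Deconvolve r=[5, 17, 10, 12] by t=[1, 3]. Since t[0]=1, solve forward: s[0] = r[0] / 1 = 5; s[1] = (r[1] - 5×3) / 1 = 2; s[2] = (r[2] - 2×3) / 1 = 4. So s = [5, 2, 4]. Check by forward convolution: r[0] = 5×1 = 5; r[1] = 5×3 + 2×1 = 17; r[2] = 2×3 + 4×1 = 10; r[3] = 4×3 = 12

[5, 2, 4]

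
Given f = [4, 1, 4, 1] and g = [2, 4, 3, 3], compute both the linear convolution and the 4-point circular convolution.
Linear: y_lin[0] = 4×2 = 8; y_lin[1] = 4×4 + 1×2 = 18; y_lin[2] = 4×3 + 1×4 + 4×2 = 24; y_lin[3] = 4×3 + 1×3 + 4×4 + 1×2 = 33; y_lin[4] = 1×3 + 4×3 + 1×4 = 19; y_lin[5] = 4×3 + 1×3 = 15; y_lin[6] = 1×3 = 3 → [8, 18, 24, 33, 19, 15, 3]. Circular (length 4): y[0] = 4×2 + 1×3 + 4×3 + 1×4 = 27; y[1] = 4×4 + 1×2 + 4×3 + 1×3 = 33; y[2] = 4×3 + 1×4 + 4×2 + 1×3 = 27; y[3] = 4×3 + 1×3 + 4×4 + 1×2 = 33 → [27, 33, 27, 33]

Linear: [8, 18, 24, 33, 19, 15, 3], Circular: [27, 33, 27, 33]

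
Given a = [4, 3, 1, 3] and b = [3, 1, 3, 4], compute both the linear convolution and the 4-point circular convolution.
Linear: y_lin[0] = 4×3 = 12; y_lin[1] = 4×1 + 3×3 = 13; y_lin[2] = 4×3 + 3×1 + 1×3 = 18; y_lin[3] = 4×4 + 3×3 + 1×1 + 3×3 = 35; y_lin[4] = 3×4 + 1×3 + 3×1 = 18; y_lin[5] = 1×4 + 3×3 = 13; y_lin[6] = 3×4 = 12 → [12, 13, 18, 35, 18, 13, 12]. Circular (length 4): y[0] = 4×3 + 3×4 + 1×3 + 3×1 = 30; y[1] = 4×1 + 3×3 + 1×4 + 3×3 = 26; y[2] = 4×3 + 3×1 + 1×3 + 3×4 = 30; y[3] = 4×4 + 3×3 + 1×1 + 3×3 = 35 → [30, 26, 30, 35]

Linear: [12, 13, 18, 35, 18, 13, 12], Circular: [30, 26, 30, 35]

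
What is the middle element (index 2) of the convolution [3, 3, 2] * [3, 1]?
Use y[k] = Σ_i a[i]·b[k-i] at k=2. y[2] = 3×1 + 2×3 = 9

9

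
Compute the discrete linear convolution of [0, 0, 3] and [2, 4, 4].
y[0] = 0×2 = 0; y[1] = 0×4 + 0×2 = 0; y[2] = 0×4 + 0×4 + 3×2 = 6; y[3] = 0×4 + 3×4 = 12; y[4] = 3×4 = 12

[0, 0, 6, 12, 12]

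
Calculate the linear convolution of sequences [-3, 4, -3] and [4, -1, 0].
y[0] = -3×4 = -12; y[1] = -3×-1 + 4×4 = 19; y[2] = -3×0 + 4×-1 + -3×4 = -16; y[3] = 4×0 + -3×-1 = 3; y[4] = -3×0 = 0

[-12, 19, -16, 3, 0]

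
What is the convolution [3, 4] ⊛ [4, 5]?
y[0] = 3×4 = 12; y[1] = 3×5 + 4×4 = 31; y[2] = 4×5 = 20

[12, 31, 20]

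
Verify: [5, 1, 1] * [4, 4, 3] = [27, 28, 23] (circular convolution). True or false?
Recompute circular convolution of [5, 1, 1] and [4, 4, 3]: y[0] = 5×4 + 1×3 + 1×4 = 27; y[1] = 5×4 + 1×4 + 1×3 = 27; y[2] = 5×3 + 1×4 + 1×4 = 23 → [27, 27, 23]. Compare to given [27, 28, 23]: they differ at index 1: given 28, correct 27, so answer: No

No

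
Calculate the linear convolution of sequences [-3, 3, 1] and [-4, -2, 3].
y[0] = -3×-4 = 12; y[1] = -3×-2 + 3×-4 = -6; y[2] = -3×3 + 3×-2 + 1×-4 = -19; y[3] = 3×3 + 1×-2 = 7; y[4] = 1×3 = 3

[12, -6, -19, 7, 3]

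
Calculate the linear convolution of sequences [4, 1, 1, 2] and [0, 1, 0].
y[0] = 4×0 = 0; y[1] = 4×1 + 1×0 = 4; y[2] = 4×0 + 1×1 + 1×0 = 1; y[3] = 1×0 + 1×1 + 2×0 = 1; y[4] = 1×0 + 2×1 = 2; y[5] = 2×0 = 0

[0, 4, 1, 1, 2, 0]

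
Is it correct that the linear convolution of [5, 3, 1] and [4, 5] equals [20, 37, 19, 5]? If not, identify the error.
Recompute linear convolution of [5, 3, 1] and [4, 5]: y[0] = 5×4 = 20; y[1] = 5×5 + 3×4 = 37; y[2] = 3×5 + 1×4 = 19; y[3] = 1×5 = 5 → [20, 37, 19, 5]. Given [20, 37, 19, 5] matches, so answer: Yes

Yes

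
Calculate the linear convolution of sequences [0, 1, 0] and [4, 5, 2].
y[0] = 0×4 = 0; y[1] = 0×5 + 1×4 = 4; y[2] = 0×2 + 1×5 + 0×4 = 5; y[3] = 1×2 + 0×5 = 2; y[4] = 0×2 = 0

[0, 4, 5, 2, 0]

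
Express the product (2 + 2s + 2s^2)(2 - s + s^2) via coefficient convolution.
Ascending coefficients: a = [2, 2, 2], b = [2, -1, 1]. c[0] = 2×2 = 4; c[1] = 2×-1 + 2×2 = 2; c[2] = 2×1 + 2×-1 + 2×2 = 4; c[3] = 2×1 + 2×-1 = 0; c[4] = 2×1 = 2. Result coefficients: [4, 2, 4, 0, 2] → 4 + 2s + 4s^2 + 2s^4

4 + 2s + 4s^2 + 2s^4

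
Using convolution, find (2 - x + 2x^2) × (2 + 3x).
Ascending coefficients: a = [2, -1, 2], b = [2, 3]. c[0] = 2×2 = 4; c[1] = 2×3 + -1×2 = 4; c[2] = -1×3 + 2×2 = 1; c[3] = 2×3 = 6. Result coefficients: [4, 4, 1, 6] → 4 + 4x + x^2 + 6x^3

4 + 4x + x^2 + 6x^3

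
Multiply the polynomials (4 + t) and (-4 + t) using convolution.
Ascending coefficients: a = [4, 1], b = [-4, 1]. c[0] = 4×-4 = -16; c[1] = 4×1 + 1×-4 = 0; c[2] = 1×1 = 1. Result coefficients: [-16, 0, 1] → -16 + t^2

-16 + t^2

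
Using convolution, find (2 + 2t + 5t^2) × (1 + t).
Ascending coefficients: a = [2, 2, 5], b = [1, 1]. c[0] = 2×1 = 2; c[1] = 2×1 + 2×1 = 4; c[2] = 2×1 + 5×1 = 7; c[3] = 5×1 = 5. Result coefficients: [2, 4, 7, 5] → 2 + 4t + 7t^2 + 5t^3

2 + 4t + 7t^2 + 5t^3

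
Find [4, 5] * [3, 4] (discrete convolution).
y[0] = 4×3 = 12; y[1] = 4×4 + 5×3 = 31; y[2] = 5×4 = 20

[12, 31, 20]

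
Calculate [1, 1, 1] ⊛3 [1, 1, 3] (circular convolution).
Use y[k] = Σ_j x[j]·h[(k-j) mod 3]. y[0] = 1×1 + 1×3 + 1×1 = 5; y[1] = 1×1 + 1×1 + 1×3 = 5; y[2] = 1×3 + 1×1 + 1×1 = 5. Result: [5, 5, 5]

[5, 5, 5]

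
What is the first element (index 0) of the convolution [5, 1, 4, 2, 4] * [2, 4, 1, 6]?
Use y[k] = Σ_i a[i]·b[k-i] at k=0. y[0] = 5×2 = 10

10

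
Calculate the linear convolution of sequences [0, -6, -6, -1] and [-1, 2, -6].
y[0] = 0×-1 = 0; y[1] = 0×2 + -6×-1 = 6; y[2] = 0×-6 + -6×2 + -6×-1 = -6; y[3] = -6×-6 + -6×2 + -1×-1 = 25; y[4] = -6×-6 + -1×2 = 34; y[5] = -1×-6 = 6

[0, 6, -6, 25, 34, 6]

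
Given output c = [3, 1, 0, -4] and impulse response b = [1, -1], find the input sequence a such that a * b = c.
Deconvolve c=[3, 1, 0, -4] by b=[1, -1]. Since b[0]=1, solve forward: a[0] = c[0] / 1 = 3; a[1] = (c[1] - 3×-1) / 1 = 4; a[2] = (c[2] - 4×-1) / 1 = 4. So a = [3, 4, 4]. Check by forward convolution: c[0] = 3×1 = 3; c[1] = 3×-1 + 4×1 = 1; c[2] = 4×-1 + 4×1 = 0; c[3] = 4×-1 = -4

[3, 4, 4]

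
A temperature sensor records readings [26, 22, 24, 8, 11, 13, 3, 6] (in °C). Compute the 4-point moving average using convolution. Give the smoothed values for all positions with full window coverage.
4-point moving average kernel = [1, 1, 1, 1]. Apply in 'valid' mode (full window coverage): avg[0] = (26 + 22 + 24 + 8) / 4 = 20.0; avg[1] = (22 + 24 + 8 + 11) / 4 = 16.25; avg[2] = (24 + 8 + 11 + 13) / 4 = 14.0; avg[3] = (8 + 11 + 13 + 3) / 4 = 8.75; avg[4] = (11 + 13 + 3 + 6) / 4 = 8.25. Smoothed values: [20.0, 16.25, 14.0, 8.75, 8.25]

[20.0, 16.25, 14.0, 8.75, 8.25]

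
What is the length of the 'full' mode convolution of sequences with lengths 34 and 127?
Linear/full convolution length: m + n - 1 = 34 + 127 - 1 = 160

160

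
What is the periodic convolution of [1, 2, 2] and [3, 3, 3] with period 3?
Use y[k] = Σ_j f[j]·g[(k-j) mod 3]. y[0] = 1×3 + 2×3 + 2×3 = 15; y[1] = 1×3 + 2×3 + 2×3 = 15; y[2] = 1×3 + 2×3 + 2×3 = 15. Result: [15, 15, 15]

[15, 15, 15]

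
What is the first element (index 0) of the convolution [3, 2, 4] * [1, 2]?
Use y[k] = Σ_i a[i]·b[k-i] at k=0. y[0] = 3×1 = 3

3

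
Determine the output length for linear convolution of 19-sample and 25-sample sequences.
Linear/full convolution length: m + n - 1 = 19 + 25 - 1 = 43

43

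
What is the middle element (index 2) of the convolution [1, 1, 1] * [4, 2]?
Use y[k] = Σ_i a[i]·b[k-i] at k=2. y[2] = 1×2 + 1×4 = 6

6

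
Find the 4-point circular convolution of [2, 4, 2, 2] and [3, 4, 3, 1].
Use y[k] = Σ_j u[j]·v[(k-j) mod 4]. y[0] = 2×3 + 4×1 + 2×3 + 2×4 = 24; y[1] = 2×4 + 4×3 + 2×1 + 2×3 = 28; y[2] = 2×3 + 4×4 + 2×3 + 2×1 = 30; y[3] = 2×1 + 4×3 + 2×4 + 2×3 = 28. Result: [24, 28, 30, 28]

[24, 28, 30, 28]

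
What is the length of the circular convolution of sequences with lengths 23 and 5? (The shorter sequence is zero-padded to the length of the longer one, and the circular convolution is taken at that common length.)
Circular convolution (zero-padding the shorter input) has length max(m, n) = max(23, 5) = 23

23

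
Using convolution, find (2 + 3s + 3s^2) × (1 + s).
Ascending coefficients: a = [2, 3, 3], b = [1, 1]. c[0] = 2×1 = 2; c[1] = 2×1 + 3×1 = 5; c[2] = 3×1 + 3×1 = 6; c[3] = 3×1 = 3. Result coefficients: [2, 5, 6, 3] → 2 + 5s + 6s^2 + 3s^3

2 + 5s + 6s^2 + 3s^3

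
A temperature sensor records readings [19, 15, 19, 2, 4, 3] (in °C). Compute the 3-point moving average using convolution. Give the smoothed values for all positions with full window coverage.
3-point moving average kernel = [1, 1, 1]. Apply in 'valid' mode (full window coverage): avg[0] = (19 + 15 + 19) / 3 = 17.67; avg[1] = (15 + 19 + 2) / 3 = 12.0; avg[2] = (19 + 2 + 4) / 3 = 8.33; avg[3] = (2 + 4 + 3) / 3 = 3.0. Smoothed values: [17.67, 12.0, 8.33, 3.0]

[17.67, 12.0, 8.33, 3.0]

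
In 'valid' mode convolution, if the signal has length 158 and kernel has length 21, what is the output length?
'Valid' mode counts only positions where the kernel fully overlaps the signal: m - n + 1 = 158 - 21 + 1 = 138

138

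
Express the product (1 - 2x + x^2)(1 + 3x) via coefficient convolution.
Ascending coefficients: a = [1, -2, 1], b = [1, 3]. c[0] = 1×1 = 1; c[1] = 1×3 + -2×1 = 1; c[2] = -2×3 + 1×1 = -5; c[3] = 1×3 = 3. Result coefficients: [1, 1, -5, 3] → 1 + x - 5x^2 + 3x^3

1 + x - 5x^2 + 3x^3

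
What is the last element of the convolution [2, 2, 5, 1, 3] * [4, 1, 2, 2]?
Use y[k] = Σ_i a[i]·b[k-i] at k=7. y[7] = 3×2 = 6

6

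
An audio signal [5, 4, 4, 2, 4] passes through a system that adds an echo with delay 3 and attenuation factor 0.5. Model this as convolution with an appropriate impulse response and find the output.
Direct-path + delayed-attenuated-path model → impulse response h = [1, 0, 0, 0.5] (1 at lag 0, 0.5 at lag 3). Output y[n] = x[n] + 0.5·x[n - 3] (with x[n] = 0 outside 0..4): y[0] = 5 + 0.5×0 = 5; y[1] = 4 + 0.5×0 = 4; y[2] = 4 + 0.5×0 = 4; y[3] = 2 + 0.5×5 = 4.5; y[4] = 4 + 0.5×4 = 6.0; y[5] = 0 + 0.5×4 = 2.0; y[6] = 0 + 0.5×2 = 1.0; y[7] = 0 + 0.5×4 = 2.0. So y = [5, 4, 4, 4.5, 6.0, 2.0, 1.0, 2.0]

[5, 4, 4, 4.5, 6.0, 2.0, 1.0, 2.0]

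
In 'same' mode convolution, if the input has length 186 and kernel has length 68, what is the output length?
'Same' mode returns an output with the same length as the input: 186

186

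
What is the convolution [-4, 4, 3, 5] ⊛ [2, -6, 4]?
y[0] = -4×2 = -8; y[1] = -4×-6 + 4×2 = 32; y[2] = -4×4 + 4×-6 + 3×2 = -34; y[3] = 4×4 + 3×-6 + 5×2 = 8; y[4] = 3×4 + 5×-6 = -18; y[5] = 5×4 = 20

[-8, 32, -34, 8, -18, 20]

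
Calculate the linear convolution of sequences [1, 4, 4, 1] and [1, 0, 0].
y[0] = 1×1 = 1; y[1] = 1×0 + 4×1 = 4; y[2] = 1×0 + 4×0 + 4×1 = 4; y[3] = 4×0 + 4×0 + 1×1 = 1; y[4] = 4×0 + 1×0 = 0; y[5] = 1×0 = 0

[1, 4, 4, 1, 0, 0]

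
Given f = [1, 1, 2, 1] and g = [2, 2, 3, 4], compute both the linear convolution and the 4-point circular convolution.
Linear: y_lin[0] = 1×2 = 2; y_lin[1] = 1×2 + 1×2 = 4; y_lin[2] = 1×3 + 1×2 + 2×2 = 9; y_lin[3] = 1×4 + 1×3 + 2×2 + 1×2 = 13; y_lin[4] = 1×4 + 2×3 + 1×2 = 12; y_lin[5] = 2×4 + 1×3 = 11; y_lin[6] = 1×4 = 4 → [2, 4, 9, 13, 12, 11, 4]. Circular (length 4): y[0] = 1×2 + 1×4 + 2×3 + 1×2 = 14; y[1] = 1×2 + 1×2 + 2×4 + 1×3 = 15; y[2] = 1×3 + 1×2 + 2×2 + 1×4 = 13; y[3] = 1×4 + 1×3 + 2×2 + 1×2 = 13 → [14, 15, 13, 13]

Linear: [2, 4, 9, 13, 12, 11, 4], Circular: [14, 15, 13, 13]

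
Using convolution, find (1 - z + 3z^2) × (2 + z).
Ascending coefficients: a = [1, -1, 3], b = [2, 1]. c[0] = 1×2 = 2; c[1] = 1×1 + -1×2 = -1; c[2] = -1×1 + 3×2 = 5; c[3] = 3×1 = 3. Result coefficients: [2, -1, 5, 3] → 2 - z + 5z^2 + 3z^3

2 - z + 5z^2 + 3z^3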